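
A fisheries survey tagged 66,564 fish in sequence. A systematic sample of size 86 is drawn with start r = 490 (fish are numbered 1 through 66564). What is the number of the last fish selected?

66280

k = 66564/86 = 774
86th selection = r + (86−1)·k = 490 + 85×774 = 490 + 65790 = 66280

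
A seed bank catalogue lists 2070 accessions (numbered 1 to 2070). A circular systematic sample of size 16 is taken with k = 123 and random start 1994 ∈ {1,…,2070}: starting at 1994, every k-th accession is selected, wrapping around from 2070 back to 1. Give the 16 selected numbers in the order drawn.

Selection 1: 1994
Selection 2: 1994 + 123 = 2117 → 2117 − 2070 = 47
Selection 3: 47 + 123 = 170
Selection 4: 170 + 123 = 293
Selection 5: 293 + 123 = 416
Selection 6: 416 + 123 = 539
Selection 7: 539 + 123 = 662
Selection 8: 662 + 123 = 785
Selection 9: 785 + 123 = 908
Selection 10: 908 + 123 = 1031
Selection 11: 1031 + 123 = 1154
Selection 12: 1154 + 123 = 1277
Selection 13: 1277 + 123 = 1400
Selection 14: 1400 + 123 = 1523
Selection 15: 1523 + 123 = 1646
Selection 16: 1646 + 123 = 1769

1994, 47, 170, 293, 416, 539, 662, 785, 908, 1031, 1154, 1277, 1400, 1523, 1646, 1769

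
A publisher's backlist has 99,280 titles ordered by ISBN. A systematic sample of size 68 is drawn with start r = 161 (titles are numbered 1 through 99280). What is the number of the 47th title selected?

67321

k = 99280/68 = 1460
47th selection = r + (47−1)·k = 161 + 46×1460 = 161 + 67160 = 67321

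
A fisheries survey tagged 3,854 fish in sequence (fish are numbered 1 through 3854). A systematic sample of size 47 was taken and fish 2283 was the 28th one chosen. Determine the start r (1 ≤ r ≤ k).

k = 3854/47 = 82
r = 2283 − (28−1)×82 = 2283 − 2214 = 69

69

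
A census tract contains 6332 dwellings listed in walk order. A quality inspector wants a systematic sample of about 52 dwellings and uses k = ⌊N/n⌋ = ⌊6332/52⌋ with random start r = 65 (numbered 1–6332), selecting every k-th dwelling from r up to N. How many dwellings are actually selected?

52

k = ⌊6332/52⌋ = 121
Achieved size = ⌊(6332 − 65)/121⌋ + 1 = ⌊6267/121⌋ + 1 = 51 + 1 = 52
(last selection: 65 + 51×121 = 6236 ≤ 6332; next would be 6357 > 6332)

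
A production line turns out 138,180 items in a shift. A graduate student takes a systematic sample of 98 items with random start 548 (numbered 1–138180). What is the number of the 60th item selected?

k = 138180/98 = 1410
60th selection = r + (60−1)·k = 548 + 59×1410 = 548 + 83190 = 83738

83738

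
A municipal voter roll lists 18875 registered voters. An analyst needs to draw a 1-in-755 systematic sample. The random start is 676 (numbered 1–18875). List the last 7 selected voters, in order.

14266, 15021, 15776, 16531, 17286, 18041, 18796

19th selection = 676 + 18×755 = 14266
20th: 14266 + 755 = 15021
21st: 15021 + 755 = 15776
22nd: 15776 + 755 = 16531
23rd: 16531 + 755 = 17286
24th: 17286 + 755 = 18041
25th: 18041 + 755 = 18796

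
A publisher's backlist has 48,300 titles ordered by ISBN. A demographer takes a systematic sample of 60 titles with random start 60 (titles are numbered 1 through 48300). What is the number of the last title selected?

47555

k = 48300/60 = 805
60th selection = r + (60−1)·k = 60 + 59×805 = 60 + 47495 = 47555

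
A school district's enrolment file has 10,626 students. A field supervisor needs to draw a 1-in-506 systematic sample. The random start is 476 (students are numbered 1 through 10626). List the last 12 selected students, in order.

10th selection = 476 + 9×506 = 5030
11th: 5030 + 506 = 5536
12th: 5536 + 506 = 6042
13th: 6042 + 506 = 6548
14th: 6548 + 506 = 7054
15th: 7054 + 506 = 7560
16th: 7560 + 506 = 8066
17th: 8066 + 506 = 8572
18th: 8572 + 506 = 9078
19th: 9078 + 506 = 9584
20th: 9584 + 506 = 10090
21st: 10090 + 506 = 10596

5030, 5536, 6042, 6548, 7054, 7560, 8066, 8572, 9078, 9584, 10090, 10596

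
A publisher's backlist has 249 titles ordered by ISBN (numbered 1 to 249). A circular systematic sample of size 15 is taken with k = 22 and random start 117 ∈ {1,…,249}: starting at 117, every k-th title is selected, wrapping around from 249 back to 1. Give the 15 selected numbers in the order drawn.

Selection 1: 117
Selection 2: 117 + 22 = 139
Selection 3: 139 + 22 = 161
Selection 4: 161 + 22 = 183
Selection 5: 183 + 22 = 205
Selection 6: 205 + 22 = 227
Selection 7: 227 + 22 = 249
Selection 8: 249 + 22 = 271 → 271 − 249 = 22
Selection 9: 22 + 22 = 44
Selection 10: 44 + 22 = 66
Selection 11: 66 + 22 = 88
Selection 12: 88 + 22 = 110
Selection 13: 110 + 22 = 132
Selection 14: 132 + 22 = 154
Selection 15: 154 + 22 = 176

117, 139, 161, 183, 205, 227, 249, 22, 44, 66, 88, 110, 132, 154, 176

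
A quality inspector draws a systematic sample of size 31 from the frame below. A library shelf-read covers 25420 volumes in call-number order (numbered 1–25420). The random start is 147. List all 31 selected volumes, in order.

k = N/n = 25420/31 = 820
volume 1: 147
volume 2: 147 + 820 = 967
volume 3: 967 + 820 = 1787
volume 4: 1787 + 820 = 2607
volume 5: 2607 + 820 = 3427
volume 6: 3427 + 820 = 4247
volume 7: 4247 + 820 = 5067
volume 8: 5067 + 820 = 5887
volume 9: 5887 + 820 = 6707
volume 10: 6707 + 820 = 7527
volume 11: 7527 + 820 = 8347
volume 12: 8347 + 820 = 9167
volume 13: 9167 + 820 = 9987
volume 14: 9987 + 820 = 10807
volume 15: 10807 + 820 = 11627
volume 16: 11627 + 820 = 12447
volume 17: 12447 + 820 = 13267
volume 18: 13267 + 820 = 14087
volume 19: 14087 + 820 = 14907
volume 20: 14907 + 820 = 15727
volume 21: 15727 + 820 = 16547
volume 22: 16547 + 820 = 17367
volume 23: 17367 + 820 = 18187
volume 24: 18187 + 820 = 19007
volume 25: 19007 + 820 = 19827
volume 26: 19827 + 820 = 20647
volume 27: 20647 + 820 = 21467
volume 28: 21467 + 820 = 22287
volume 29: 22287 + 820 = 23107
volume 30: 23107 + 820 = 23927
volume 31: 23927 + 820 = 24747

147, 967, 1787, 2607, 3427, 4247, 5067, 5887, 6707, 7527, 8347, 9167, 9987, 10807, 11627, 12447, 13267, 14087, 14907, 15727, 16547, 17367, 18187, 19007, 19827, 20647, 21467, 22287, 23107, 23927, 24747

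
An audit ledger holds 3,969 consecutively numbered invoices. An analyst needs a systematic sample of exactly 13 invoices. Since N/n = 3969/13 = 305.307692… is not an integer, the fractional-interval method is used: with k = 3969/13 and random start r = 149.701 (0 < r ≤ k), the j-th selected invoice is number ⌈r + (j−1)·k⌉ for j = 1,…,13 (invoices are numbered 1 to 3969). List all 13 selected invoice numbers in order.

j=1: r + 0k = 149.701 → ⌈·⌉ = 150
j=2: r + 1k = 455.008692… → ⌈·⌉ = 456
j=3: r + 2k = 760.316384… → ⌈·⌉ = 761
j=4: r + 3k = 1065.624076… → ⌈·⌉ = 1066
j=5: r + 4k = 1370.931769… → ⌈·⌉ = 1371
j=6: r + 5k = 1676.239461… → ⌈·⌉ = 1677
j=7: r + 6k = 1981.547153… → ⌈·⌉ = 1982
j=8: r + 7k = 2286.854846… → ⌈·⌉ = 2287
j=9: r + 8k = 2592.162538… → ⌈·⌉ = 2593
j=10: r + 9k = 2897.470230… → ⌈·⌉ = 2898
j=11: r + 10k = 3202.777923… → ⌈·⌉ = 3203
j=12: r + 11k = 3508.085615… → ⌈·⌉ = 3509
j=13: r + 12k = 3813.393307… → ⌈·⌉ = 3814

150, 456, 761, 1066, 1371, 1677, 1982, 2287, 2593, 2898, 3203, 3509, 3814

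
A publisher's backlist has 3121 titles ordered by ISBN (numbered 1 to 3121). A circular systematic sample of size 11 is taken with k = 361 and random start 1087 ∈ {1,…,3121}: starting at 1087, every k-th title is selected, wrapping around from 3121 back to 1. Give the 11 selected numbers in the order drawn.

1087, 1448, 1809, 2170, 2531, 2892, 132, 493, 854, 1215, 1576

Selection 1: 1087
Selection 2: 1087 + 361 = 1448
Selection 3: 1448 + 361 = 1809
Selection 4: 1809 + 361 = 2170
Selection 5: 2170 + 361 = 2531
Selection 6: 2531 + 361 = 2892
Selection 7: 2892 + 361 = 3253 → 3253 − 3121 = 132
Selection 8: 132 + 361 = 493
Selection 9: 493 + 361 = 854
Selection 10: 854 + 361 = 1215
Selection 11: 1215 + 361 = 1576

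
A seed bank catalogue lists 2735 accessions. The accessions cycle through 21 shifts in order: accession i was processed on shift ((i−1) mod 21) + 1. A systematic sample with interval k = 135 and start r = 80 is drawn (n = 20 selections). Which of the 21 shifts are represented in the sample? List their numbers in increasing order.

Consecutive selections differ by k = 135, so their shift numbers differ by 135 mod 21 = 9.
gcd(135, 21) = 3, so the sample visits 21/3 = 7 distinct residues mod 21.
Start 80 is shift 17; the shifts hit are 2, 5, 8, 11, 14, 17, 20.

2, 5, 8, 11, 14, 17, 20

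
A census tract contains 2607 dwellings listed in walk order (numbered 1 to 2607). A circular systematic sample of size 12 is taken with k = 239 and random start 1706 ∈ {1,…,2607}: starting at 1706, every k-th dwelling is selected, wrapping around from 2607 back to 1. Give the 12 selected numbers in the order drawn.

Selection 1: 1706
Selection 2: 1706 + 239 = 1945
Selection 3: 1945 + 239 = 2184
Selection 4: 2184 + 239 = 2423
Selection 5: 2423 + 239 = 2662 → 2662 − 2607 = 55
Selection 6: 55 + 239 = 294
Selection 7: 294 + 239 = 533
Selection 8: 533 + 239 = 772
Selection 9: 772 + 239 = 1011
Selection 10: 1011 + 239 = 1250
Selection 11: 1250 + 239 = 1489
Selection 12: 1489 + 239 = 1728

1706, 1945, 2184, 2423, 55, 294, 533, 772, 1011, 1250, 1489, 1728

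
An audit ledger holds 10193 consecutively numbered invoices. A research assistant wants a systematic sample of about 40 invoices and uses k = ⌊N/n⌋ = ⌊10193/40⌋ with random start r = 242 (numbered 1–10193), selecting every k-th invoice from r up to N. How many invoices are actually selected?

k = ⌊10193/40⌋ = 254
Achieved size = ⌊(10193 − 242)/254⌋ + 1 = ⌊9951/254⌋ + 1 = 39 + 1 = 40
(last selection: 242 + 39×254 = 10148 ≤ 10193; next would be 10402 > 10193)

40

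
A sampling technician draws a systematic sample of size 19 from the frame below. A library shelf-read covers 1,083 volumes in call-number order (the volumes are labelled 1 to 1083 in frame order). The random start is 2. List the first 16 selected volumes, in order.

2, 59, 116, 173, 230, 287, 344, 401, 458, 515, 572, 629, 686, 743, 800, 857

k = N/n = 1083/19 = 57
volume 1: 2
volume 2: 2 + 57 = 59
volume 3: 59 + 57 = 116
volume 4: 116 + 57 = 173
volume 5: 173 + 57 = 230
volume 6: 230 + 57 = 287
volume 7: 287 + 57 = 344
volume 8: 344 + 57 = 401
volume 9: 401 + 57 = 458
volume 10: 458 + 57 = 515
volume 11: 515 + 57 = 572
volume 12: 572 + 57 = 629
volume 13: 629 + 57 = 686
volume 14: 686 + 57 = 743
volume 15: 743 + 57 = 800
volume 16: 800 + 57 = 857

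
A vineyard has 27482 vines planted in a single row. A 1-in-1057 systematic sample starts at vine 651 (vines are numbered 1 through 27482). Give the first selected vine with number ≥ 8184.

k = 1057
Steps past start: ⌈(8184 − 651)/1057⌉ = ⌈7533/1057⌉ = 8
Selected vine: 651 + 8×1057 = 9107

9107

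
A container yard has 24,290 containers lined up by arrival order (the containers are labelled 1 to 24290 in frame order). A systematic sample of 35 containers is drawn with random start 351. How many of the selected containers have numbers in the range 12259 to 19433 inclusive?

10

k = 24290/35 = 694
First selection ≥ 12259: 351 + ⌈(12259−351)/694⌉·694 = 351 + 18×694 = 12843
Last selection ≤ 19433: 351 + ⌊(19433−351)/694⌋·694 = 351 + 27×694 = 19089
Count = 27 − 18 + 1 = 10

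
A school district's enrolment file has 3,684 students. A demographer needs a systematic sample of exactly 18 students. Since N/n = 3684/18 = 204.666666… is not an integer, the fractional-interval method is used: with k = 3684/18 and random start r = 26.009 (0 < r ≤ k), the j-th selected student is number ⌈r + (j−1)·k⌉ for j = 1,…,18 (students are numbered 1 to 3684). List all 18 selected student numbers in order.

27, 231, 436, 641, 845, 1050, 1255, 1459, 1664, 1869, 2073, 2278, 2483, 2687, 2892, 3097, 3301, 3506

j=1: r + 0k = 26.009 → ⌈·⌉ = 27
j=2: r + 1k = 230.675666… → ⌈·⌉ = 231
j=3: r + 2k = 435.342333… → ⌈·⌉ = 436
j=4: r + 3k = 640.009 → ⌈·⌉ = 641
j=5: r + 4k = 844.675666… → ⌈·⌉ = 845
j=6: r + 5k = 1049.342333… → ⌈·⌉ = 1050
j=7: r + 6k = 1254.009 → ⌈·⌉ = 1255
j=8: r + 7k = 1458.675666… → ⌈·⌉ = 1459
j=9: r + 8k = 1663.342333… → ⌈·⌉ = 1664
j=10: r + 9k = 1868.009 → ⌈·⌉ = 1869
j=11: r + 10k = 2072.675666… → ⌈·⌉ = 2073
j=12: r + 11k = 2277.342333… → ⌈·⌉ = 2278
j=13: r + 12k = 2482.009 → ⌈·⌉ = 2483
j=14: r + 13k = 2686.675666… → ⌈·⌉ = 2687
j=15: r + 14k = 2891.342333… → ⌈·⌉ = 2892
j=16: r + 15k = 3096.009 → ⌈·⌉ = 3097
j=17: r + 16k = 3300.675666… → ⌈·⌉ = 3301
j=18: r + 17k = 3505.342333… → ⌈·⌉ = 3506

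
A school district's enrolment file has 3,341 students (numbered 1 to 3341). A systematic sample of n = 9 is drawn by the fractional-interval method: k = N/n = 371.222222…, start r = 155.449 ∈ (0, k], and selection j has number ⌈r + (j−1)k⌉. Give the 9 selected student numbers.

156, 527, 898, 1270, 1641, 2012, 2383, 2755, 3126

j=1: r + 0k = 155.449 → ⌈·⌉ = 156
j=2: r + 1k = 526.671222… → ⌈·⌉ = 527
j=3: r + 2k = 897.893444… → ⌈·⌉ = 898
j=4: r + 3k = 1269.115666… → ⌈·⌉ = 1270
j=5: r + 4k = 1640.337888… → ⌈·⌉ = 1641
j=6: r + 5k = 2011.560111… → ⌈·⌉ = 2012
j=7: r + 6k = 2382.782333… → ⌈·⌉ = 2383
j=8: r + 7k = 2754.004555… → ⌈·⌉ = 2755
j=9: r + 8k = 3125.226777… → ⌈·⌉ = 3126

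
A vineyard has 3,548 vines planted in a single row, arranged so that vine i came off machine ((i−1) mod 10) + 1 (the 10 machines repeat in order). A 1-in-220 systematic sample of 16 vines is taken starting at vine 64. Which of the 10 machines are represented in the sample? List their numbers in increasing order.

4

Consecutive selections differ by k = 220, so their machine numbers differ by 220 mod 10 = 0.
gcd(220, 10) = 10, so the sample visits 10/10 = 1 distinct residues mod 10.
Start 64 is machine 4; the machines hit are 4.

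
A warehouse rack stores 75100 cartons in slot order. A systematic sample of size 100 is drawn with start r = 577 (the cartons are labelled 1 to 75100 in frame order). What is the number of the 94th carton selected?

70420

k = 75100/100 = 751
94th selection = r + (94−1)·k = 577 + 93×751 = 577 + 69843 = 70420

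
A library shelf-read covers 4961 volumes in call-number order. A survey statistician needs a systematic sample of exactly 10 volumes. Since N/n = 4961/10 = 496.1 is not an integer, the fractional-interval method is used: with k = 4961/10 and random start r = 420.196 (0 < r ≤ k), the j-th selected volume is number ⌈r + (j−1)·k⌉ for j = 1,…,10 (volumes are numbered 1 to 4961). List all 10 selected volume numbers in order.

j=1: r + 0k = 420.196 → ⌈·⌉ = 421
j=2: r + 1k = 916.296 → ⌈·⌉ = 917
j=3: r + 2k = 1412.396 → ⌈·⌉ = 1413
j=4: r + 3k = 1908.496 → ⌈·⌉ = 1909
j=5: r + 4k = 2404.596 → ⌈·⌉ = 2405
j=6: r + 5k = 2900.696 → ⌈·⌉ = 2901
j=7: r + 6k = 3396.796 → ⌈·⌉ = 3397
j=8: r + 7k = 3892.896 → ⌈·⌉ = 3893
j=9: r + 8k = 4388.996 → ⌈·⌉ = 4389
j=10: r + 9k = 4885.096 → ⌈·⌉ = 4886

421, 917, 1413, 1909, 2405, 2901, 3397, 3893, 4389, 4886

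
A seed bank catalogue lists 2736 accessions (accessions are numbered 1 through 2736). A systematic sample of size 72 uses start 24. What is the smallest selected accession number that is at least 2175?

k = 2736/72 = 38
Steps past start: ⌈(2175 − 24)/38⌉ = ⌈2151/38⌉ = 57
Selected accession: 24 + 57×38 = 2190

2190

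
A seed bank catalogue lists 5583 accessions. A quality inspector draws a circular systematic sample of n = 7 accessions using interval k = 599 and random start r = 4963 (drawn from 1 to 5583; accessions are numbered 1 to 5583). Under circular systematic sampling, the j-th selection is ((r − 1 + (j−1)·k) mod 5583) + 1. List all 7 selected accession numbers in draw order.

Selection 1: 4963
Selection 2: 4963 + 599 = 5562
Selection 3: 5562 + 599 = 6161 → 6161 − 5583 = 578
Selection 4: 578 + 599 = 1177
Selection 5: 1177 + 599 = 1776
Selection 6: 1776 + 599 = 2375
Selection 7: 2375 + 599 = 2974

4963, 5562, 578, 1177, 1776, 2375, 2974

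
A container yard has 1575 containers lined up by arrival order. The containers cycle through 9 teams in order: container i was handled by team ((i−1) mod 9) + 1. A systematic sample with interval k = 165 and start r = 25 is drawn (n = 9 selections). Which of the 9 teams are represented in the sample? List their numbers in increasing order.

Consecutive selections differ by k = 165, so their team numbers differ by 165 mod 9 = 3.
gcd(165, 9) = 3, so the sample visits 9/3 = 3 distinct residues mod 9.
Start 25 is team 7; the teams hit are 1, 4, 7.

1, 4, 7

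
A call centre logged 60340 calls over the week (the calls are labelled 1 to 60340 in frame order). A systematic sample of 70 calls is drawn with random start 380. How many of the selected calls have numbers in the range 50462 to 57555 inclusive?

8

k = 60340/70 = 862
First selection ≥ 50462: 380 + ⌈(50462−380)/862⌉·862 = 380 + 59×862 = 51238
Last selection ≤ 57555: 380 + ⌊(57555−380)/862⌋·862 = 380 + 66×862 = 57272
Count = 66 − 59 + 1 = 8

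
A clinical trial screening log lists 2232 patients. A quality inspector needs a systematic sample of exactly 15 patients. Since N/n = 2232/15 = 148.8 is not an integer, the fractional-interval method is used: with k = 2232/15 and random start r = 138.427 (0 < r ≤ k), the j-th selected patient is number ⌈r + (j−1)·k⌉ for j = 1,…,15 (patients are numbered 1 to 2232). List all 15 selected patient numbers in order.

j=1: r + 0k = 138.427 → ⌈·⌉ = 139
j=2: r + 1k = 287.227 → ⌈·⌉ = 288
j=3: r + 2k = 436.027 → ⌈·⌉ = 437
j=4: r + 3k = 584.827 → ⌈·⌉ = 585
j=5: r + 4k = 733.627 → ⌈·⌉ = 734
j=6: r + 5k = 882.427 → ⌈·⌉ = 883
j=7: r + 6k = 1031.227 → ⌈·⌉ = 1032
j=8: r + 7k = 1180.027 → ⌈·⌉ = 1181
j=9: r + 8k = 1328.827 → ⌈·⌉ = 1329
j=10: r + 9k = 1477.627 → ⌈·⌉ = 1478
j=11: r + 10k = 1626.427 → ⌈·⌉ = 1627
j=12: r + 11k = 1775.227 → ⌈·⌉ = 1776
j=13: r + 12k = 1924.027 → ⌈·⌉ = 1925
j=14: r + 13k = 2072.827 → ⌈·⌉ = 2073
j=15: r + 14k = 2221.627 → ⌈·⌉ = 2222

139, 288, 437, 585, 734, 883, 1032, 1181, 1329, 1478, 1627, 1776, 1925, 2073, 2222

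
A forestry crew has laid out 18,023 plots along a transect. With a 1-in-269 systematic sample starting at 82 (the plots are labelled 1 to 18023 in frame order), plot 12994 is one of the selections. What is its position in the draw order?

k = 269
position = (12994 − 82)/269 + 1 = 12912/269 + 1 = 48 + 1 = 49

49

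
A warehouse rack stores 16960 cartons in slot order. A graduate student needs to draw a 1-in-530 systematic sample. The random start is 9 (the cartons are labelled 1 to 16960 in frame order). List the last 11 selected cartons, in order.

11139, 11669, 12199, 12729, 13259, 13789, 14319, 14849, 15379, 15909, 16439

22nd selection = 9 + 21×530 = 11139
23rd: 11139 + 530 = 11669
24th: 11669 + 530 = 12199
25th: 12199 + 530 = 12729
26th: 12729 + 530 = 13259
27th: 13259 + 530 = 13789
28th: 13789 + 530 = 14319
29th: 14319 + 530 = 14849
30th: 14849 + 530 = 15379
31st: 15379 + 530 = 15909
32nd: 15909 + 530 = 16439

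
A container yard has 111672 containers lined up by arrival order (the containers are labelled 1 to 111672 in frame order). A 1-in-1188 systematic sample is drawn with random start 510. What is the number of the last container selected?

k = 1188
94th selection = r + (94−1)·k = 510 + 93×1188 = 510 + 110484 = 110994

110994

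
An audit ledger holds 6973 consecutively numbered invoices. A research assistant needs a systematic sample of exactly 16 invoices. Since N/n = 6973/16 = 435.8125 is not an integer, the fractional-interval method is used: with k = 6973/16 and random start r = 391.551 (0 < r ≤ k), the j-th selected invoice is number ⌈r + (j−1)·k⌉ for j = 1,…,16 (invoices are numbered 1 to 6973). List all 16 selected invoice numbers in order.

j=1: r + 0k = 391.551 → ⌈·⌉ = 392
j=2: r + 1k = 827.3635 → ⌈·⌉ = 828
j=3: r + 2k = 1263.176 → ⌈·⌉ = 1264
j=4: r + 3k = 1698.9885 → ⌈·⌉ = 1699
j=5: r + 4k = 2134.801 → ⌈·⌉ = 2135
j=6: r + 5k = 2570.6135 → ⌈·⌉ = 2571
j=7: r + 6k = 3006.426 → ⌈·⌉ = 3007
j=8: r + 7k = 3442.2385 → ⌈·⌉ = 3443
j=9: r + 8k = 3878.051 → ⌈·⌉ = 3879
j=10: r + 9k = 4313.8635 → ⌈·⌉ = 4314
j=11: r + 10k = 4749.676 → ⌈·⌉ = 4750
j=12: r + 11k = 5185.4885 → ⌈·⌉ = 5186
j=13: r + 12k = 5621.301 → ⌈·⌉ = 5622
j=14: r + 13k = 6057.1135 → ⌈·⌉ = 6058
j=15: r + 14k = 6492.926 → ⌈·⌉ = 6493
j=16: r + 15k = 6928.7385 → ⌈·⌉ = 6929

392, 828, 1264, 1699, 2135, 2571, 3007, 3443, 3879, 4314, 4750, 5186, 5622, 6058, 6493, 6929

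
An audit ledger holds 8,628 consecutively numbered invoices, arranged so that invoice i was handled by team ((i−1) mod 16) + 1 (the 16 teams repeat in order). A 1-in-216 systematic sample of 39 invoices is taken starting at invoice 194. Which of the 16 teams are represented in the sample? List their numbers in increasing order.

Consecutive selections differ by k = 216, so their team numbers differ by 216 mod 16 = 8.
gcd(216, 16) = 8, so the sample visits 16/8 = 2 distinct residues mod 16.
Start 194 is team 2; the teams hit are 2, 10.

2, 10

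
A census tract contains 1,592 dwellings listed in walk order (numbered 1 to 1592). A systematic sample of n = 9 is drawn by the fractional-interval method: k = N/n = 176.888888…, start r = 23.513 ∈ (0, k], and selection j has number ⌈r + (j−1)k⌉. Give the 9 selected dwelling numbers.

24, 201, 378, 555, 732, 908, 1085, 1262, 1439

j=1: r + 0k = 23.513 → ⌈·⌉ = 24
j=2: r + 1k = 200.401888… → ⌈·⌉ = 201
j=3: r + 2k = 377.290777… → ⌈·⌉ = 378
j=4: r + 3k = 554.179666… → ⌈·⌉ = 555
j=5: r + 4k = 731.068555… → ⌈·⌉ = 732
j=6: r + 5k = 907.957444… → ⌈·⌉ = 908
j=7: r + 6k = 1084.846333… → ⌈·⌉ = 1085
j=8: r + 7k = 1261.735222… → ⌈·⌉ = 1262
j=9: r + 8k = 1438.624111… → ⌈·⌉ = 1439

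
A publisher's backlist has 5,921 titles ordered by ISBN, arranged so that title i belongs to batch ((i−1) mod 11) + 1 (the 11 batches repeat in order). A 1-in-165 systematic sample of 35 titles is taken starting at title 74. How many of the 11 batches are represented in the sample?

1

Consecutive selections differ by k = 165, so their batch numbers differ by 165 mod 11 = 0.
gcd(165, 11) = 11, so the sample visits 11/11 = 1 distinct residues mod 11.
Start 74 is batch 8; the batches hit are 8.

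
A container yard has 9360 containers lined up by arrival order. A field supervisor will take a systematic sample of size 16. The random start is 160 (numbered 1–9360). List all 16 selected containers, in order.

k = N/n = 9360/16 = 585
container 1: 160
container 2: 160 + 585 = 745
container 3: 745 + 585 = 1330
container 4: 1330 + 585 = 1915
container 5: 1915 + 585 = 2500
container 6: 2500 + 585 = 3085
container 7: 3085 + 585 = 3670
container 8: 3670 + 585 = 4255
container 9: 4255 + 585 = 4840
container 10: 4840 + 585 = 5425
container 11: 5425 + 585 = 6010
container 12: 6010 + 585 = 6595
container 13: 6595 + 585 = 7180
container 14: 7180 + 585 = 7765
container 15: 7765 + 585 = 8350
container 16: 8350 + 585 = 8935

160, 745, 1330, 1915, 2500, 3085, 3670, 4255, 4840, 5425, 6010, 6595, 7180, 7765, 8350, 8935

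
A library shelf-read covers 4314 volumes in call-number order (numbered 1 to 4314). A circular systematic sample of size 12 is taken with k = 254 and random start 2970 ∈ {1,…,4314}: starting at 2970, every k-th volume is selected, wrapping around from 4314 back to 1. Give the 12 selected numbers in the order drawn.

2970, 3224, 3478, 3732, 3986, 4240, 180, 434, 688, 942, 1196, 1450

Selection 1: 2970
Selection 2: 2970 + 254 = 3224
Selection 3: 3224 + 254 = 3478
Selection 4: 3478 + 254 = 3732
Selection 5: 3732 + 254 = 3986
Selection 6: 3986 + 254 = 4240
Selection 7: 4240 + 254 = 4494 → 4494 − 4314 = 180
Selection 8: 180 + 254 = 434
Selection 9: 434 + 254 = 688
Selection 10: 688 + 254 = 942
Selection 11: 942 + 254 = 1196
Selection 12: 1196 + 254 = 1450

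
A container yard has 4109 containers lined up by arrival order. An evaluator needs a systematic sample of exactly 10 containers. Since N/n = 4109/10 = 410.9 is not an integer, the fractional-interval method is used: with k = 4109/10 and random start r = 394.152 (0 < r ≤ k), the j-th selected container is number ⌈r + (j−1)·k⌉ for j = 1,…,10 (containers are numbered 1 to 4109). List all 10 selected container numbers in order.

395, 806, 1216, 1627, 2038, 2449, 2860, 3271, 3682, 4093

j=1: r + 0k = 394.152 → ⌈·⌉ = 395
j=2: r + 1k = 805.052 → ⌈·⌉ = 806
j=3: r + 2k = 1215.952 → ⌈·⌉ = 1216
j=4: r + 3k = 1626.852 → ⌈·⌉ = 1627
j=5: r + 4k = 2037.752 → ⌈·⌉ = 2038
j=6: r + 5k = 2448.652 → ⌈·⌉ = 2449
j=7: r + 6k = 2859.552 → ⌈·⌉ = 2860
j=8: r + 7k = 3270.452 → ⌈·⌉ = 3271
j=9: r + 8k = 3681.352 → ⌈·⌉ = 3682
j=10: r + 9k = 4092.252 → ⌈·⌉ = 4093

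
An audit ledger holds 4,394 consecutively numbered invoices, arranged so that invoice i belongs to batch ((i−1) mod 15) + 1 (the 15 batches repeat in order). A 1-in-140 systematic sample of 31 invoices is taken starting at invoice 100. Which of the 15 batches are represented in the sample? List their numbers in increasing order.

Consecutive selections differ by k = 140, so their batch numbers differ by 140 mod 15 = 5.
gcd(140, 15) = 5, so the sample visits 15/5 = 3 distinct residues mod 15.
Start 100 is batch 10; the batches hit are 5, 10, 15.

5, 10, 15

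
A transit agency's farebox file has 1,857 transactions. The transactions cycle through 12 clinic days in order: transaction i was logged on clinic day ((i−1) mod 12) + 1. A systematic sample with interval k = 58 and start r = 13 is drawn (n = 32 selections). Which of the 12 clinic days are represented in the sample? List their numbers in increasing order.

Consecutive selections differ by k = 58, so their clinic day numbers differ by 58 mod 12 = 10.
gcd(58, 12) = 2, so the sample visits 12/2 = 6 distinct residues mod 12.
Start 13 is clinic day 1; the clinic days hit are 1, 3, 5, 7, 9, 11.

1, 3, 5, 7, 9, 11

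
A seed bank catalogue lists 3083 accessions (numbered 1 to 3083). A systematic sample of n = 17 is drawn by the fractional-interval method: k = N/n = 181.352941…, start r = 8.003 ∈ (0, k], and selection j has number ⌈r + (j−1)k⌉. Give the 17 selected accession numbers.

9, 190, 371, 553, 734, 915, 1097, 1278, 1459, 1641, 1822, 2003, 2185, 2366, 2547, 2729, 2910

j=1: r + 0k = 8.003 → ⌈·⌉ = 9
j=2: r + 1k = 189.355941… → ⌈·⌉ = 190
j=3: r + 2k = 370.708882… → ⌈·⌉ = 371
j=4: r + 3k = 552.061823… → ⌈·⌉ = 553
j=5: r + 4k = 733.414764… → ⌈·⌉ = 734
j=6: r + 5k = 914.767705… → ⌈·⌉ = 915
j=7: r + 6k = 1096.120647… → ⌈·⌉ = 1097
j=8: r + 7k = 1277.473588… → ⌈·⌉ = 1278
j=9: r + 8k = 1458.826529… → ⌈·⌉ = 1459
j=10: r + 9k = 1640.179470… → ⌈·⌉ = 1641
j=11: r + 10k = 1821.532411… → ⌈·⌉ = 1822
j=12: r + 11k = 2002.885352… → ⌈·⌉ = 2003
j=13: r + 12k = 2184.238294… → ⌈·⌉ = 2185
j=14: r + 13k = 2365.591235… → ⌈·⌉ = 2366
j=15: r + 14k = 2546.944176… → ⌈·⌉ = 2547
j=16: r + 15k = 2728.297117… → ⌈·⌉ = 2729
j=17: r + 16k = 2909.650058… → ⌈·⌉ = 2910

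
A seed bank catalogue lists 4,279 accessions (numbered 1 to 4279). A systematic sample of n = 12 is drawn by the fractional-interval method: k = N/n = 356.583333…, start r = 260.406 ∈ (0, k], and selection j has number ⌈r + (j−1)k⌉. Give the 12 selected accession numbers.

261, 617, 974, 1331, 1687, 2044, 2400, 2757, 3114, 3470, 3827, 4183

j=1: r + 0k = 260.406 → ⌈·⌉ = 261
j=2: r + 1k = 616.989333… → ⌈·⌉ = 617
j=3: r + 2k = 973.572666… → ⌈·⌉ = 974
j=4: r + 3k = 1330.156 → ⌈·⌉ = 1331
j=5: r + 4k = 1686.739333… → ⌈·⌉ = 1687
j=6: r + 5k = 2043.322666… → ⌈·⌉ = 2044
j=7: r + 6k = 2399.906 → ⌈·⌉ = 2400
j=8: r + 7k = 2756.489333… → ⌈·⌉ = 2757
j=9: r + 8k = 3113.072666… → ⌈·⌉ = 3114
j=10: r + 9k = 3469.656 → ⌈·⌉ = 3470
j=11: r + 10k = 3826.239333… → ⌈·⌉ = 3827
j=12: r + 11k = 4182.822666… → ⌈·⌉ = 4183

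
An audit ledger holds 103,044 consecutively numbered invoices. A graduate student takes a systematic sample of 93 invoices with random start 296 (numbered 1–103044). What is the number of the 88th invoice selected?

96692

k = 103044/93 = 1108
88th selection = r + (88−1)·k = 296 + 87×1108 = 296 + 96396 = 96692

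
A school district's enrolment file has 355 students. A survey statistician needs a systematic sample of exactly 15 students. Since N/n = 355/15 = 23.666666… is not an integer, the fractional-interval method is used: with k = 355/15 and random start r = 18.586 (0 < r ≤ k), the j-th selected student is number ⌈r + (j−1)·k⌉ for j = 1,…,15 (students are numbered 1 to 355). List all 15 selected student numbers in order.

j=1: r + 0k = 18.586 → ⌈·⌉ = 19
j=2: r + 1k = 42.252666… → ⌈·⌉ = 43
j=3: r + 2k = 65.919333… → ⌈·⌉ = 66
j=4: r + 3k = 89.586 → ⌈·⌉ = 90
j=5: r + 4k = 113.252666… → ⌈·⌉ = 114
j=6: r + 5k = 136.919333… → ⌈·⌉ = 137
j=7: r + 6k = 160.586 → ⌈·⌉ = 161
j=8: r + 7k = 184.252666… → ⌈·⌉ = 185
j=9: r + 8k = 207.919333… → ⌈·⌉ = 208
j=10: r + 9k = 231.586 → ⌈·⌉ = 232
j=11: r + 10k = 255.252666… → ⌈·⌉ = 256
j=12: r + 11k = 278.919333… → ⌈·⌉ = 279
j=13: r + 12k = 302.586 → ⌈·⌉ = 303
j=14: r + 13k = 326.252666… → ⌈·⌉ = 327
j=15: r + 14k = 349.919333… → ⌈·⌉ = 350

19, 43, 66, 90, 114, 137, 161, 185, 208, 232, 256, 279, 303, 327, 350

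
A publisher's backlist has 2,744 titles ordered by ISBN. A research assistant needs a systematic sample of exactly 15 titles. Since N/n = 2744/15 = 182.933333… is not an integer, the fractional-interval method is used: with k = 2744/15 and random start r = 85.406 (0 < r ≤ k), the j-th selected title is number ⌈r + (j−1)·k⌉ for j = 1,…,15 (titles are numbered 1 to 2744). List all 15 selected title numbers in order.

j=1: r + 0k = 85.406 → ⌈·⌉ = 86
j=2: r + 1k = 268.339333… → ⌈·⌉ = 269
j=3: r + 2k = 451.272666… → ⌈·⌉ = 452
j=4: r + 3k = 634.206 → ⌈·⌉ = 635
j=5: r + 4k = 817.139333… → ⌈·⌉ = 818
j=6: r + 5k = 1000.072666… → ⌈·⌉ = 1001
j=7: r + 6k = 1183.006 → ⌈·⌉ = 1184
j=8: r + 7k = 1365.939333… → ⌈·⌉ = 1366
j=9: r + 8k = 1548.872666… → ⌈·⌉ = 1549
j=10: r + 9k = 1731.806 → ⌈·⌉ = 1732
j=11: r + 10k = 1914.739333… → ⌈·⌉ = 1915
j=12: r + 11k = 2097.672666… → ⌈·⌉ = 2098
j=13: r + 12k = 2280.606 → ⌈·⌉ = 2281
j=14: r + 13k = 2463.539333… → ⌈·⌉ = 2464
j=15: r + 14k = 2646.472666… → ⌈·⌉ = 2647

86, 269, 452, 635, 818, 1001, 1184, 1366, 1549, 1732, 1915, 2098, 2281, 2464, 2647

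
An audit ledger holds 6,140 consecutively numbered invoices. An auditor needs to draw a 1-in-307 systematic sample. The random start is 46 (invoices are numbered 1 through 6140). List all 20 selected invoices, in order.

46, 353, 660, 967, 1274, 1581, 1888, 2195, 2502, 2809, 3116, 3423, 3730, 4037, 4344, 4651, 4958, 5265, 5572, 5879

invoice 1: 46
invoice 2: 46 + 307 = 353
invoice 3: 353 + 307 = 660
invoice 4: 660 + 307 = 967
invoice 5: 967 + 307 = 1274
invoice 6: 1274 + 307 = 1581
invoice 7: 1581 + 307 = 1888
invoice 8: 1888 + 307 = 2195
invoice 9: 2195 + 307 = 2502
invoice 10: 2502 + 307 = 2809
invoice 11: 2809 + 307 = 3116
invoice 12: 3116 + 307 = 3423
invoice 13: 3423 + 307 = 3730
invoice 14: 3730 + 307 = 4037
invoice 15: 4037 + 307 = 4344
invoice 16: 4344 + 307 = 4651
invoice 17: 4651 + 307 = 4958
invoice 18: 4958 + 307 = 5265
invoice 19: 5265 + 307 = 5572
invoice 20: 5572 + 307 = 5879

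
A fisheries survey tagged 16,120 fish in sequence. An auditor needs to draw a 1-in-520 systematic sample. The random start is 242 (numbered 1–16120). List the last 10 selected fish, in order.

11162, 11682, 12202, 12722, 13242, 13762, 14282, 14802, 15322, 15842

22nd selection = 242 + 21×520 = 11162
23rd: 11162 + 520 = 11682
24th: 11682 + 520 = 12202
25th: 12202 + 520 = 12722
26th: 12722 + 520 = 13242
27th: 13242 + 520 = 13762
28th: 13762 + 520 = 14282
29th: 14282 + 520 = 14802
30th: 14802 + 520 = 15322
31st: 15322 + 520 = 15842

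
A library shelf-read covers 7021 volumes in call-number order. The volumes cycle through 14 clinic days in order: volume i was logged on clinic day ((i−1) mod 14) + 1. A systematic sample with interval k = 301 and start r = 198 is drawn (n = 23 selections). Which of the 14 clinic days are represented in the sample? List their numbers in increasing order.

2, 9

Consecutive selections differ by k = 301, so their clinic day numbers differ by 301 mod 14 = 7.
gcd(301, 14) = 7, so the sample visits 14/7 = 2 distinct residues mod 14.
Start 198 is clinic day 2; the clinic days hit are 2, 9.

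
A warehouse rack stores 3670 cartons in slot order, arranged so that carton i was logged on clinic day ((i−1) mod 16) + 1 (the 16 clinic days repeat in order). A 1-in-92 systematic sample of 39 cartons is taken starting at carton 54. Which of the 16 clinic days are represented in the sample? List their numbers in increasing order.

Consecutive selections differ by k = 92, so their clinic day numbers differ by 92 mod 16 = 12.
gcd(92, 16) = 4, so the sample visits 16/4 = 4 distinct residues mod 16.
Start 54 is clinic day 6; the clinic days hit are 2, 6, 10, 14.

2, 6, 10, 14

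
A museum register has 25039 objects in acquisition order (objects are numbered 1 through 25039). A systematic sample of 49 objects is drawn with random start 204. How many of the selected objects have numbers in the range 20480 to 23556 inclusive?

k = 25039/49 = 511
First selection ≥ 20480: 204 + ⌈(20480−204)/511⌉·511 = 204 + 40×511 = 20644
Last selection ≤ 23556: 204 + ⌊(23556−204)/511⌋·511 = 204 + 45×511 = 23199
Count = 45 − 40 + 1 = 6

6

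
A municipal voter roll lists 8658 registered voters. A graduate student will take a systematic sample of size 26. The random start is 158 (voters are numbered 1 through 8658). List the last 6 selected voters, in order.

k = N/n = 8658/26 = 333
21st selection = 158 + 20×333 = 6818
22nd: 6818 + 333 = 7151
23rd: 7151 + 333 = 7484
24th: 7484 + 333 = 7817
25th: 7817 + 333 = 8150
26th: 8150 + 333 = 8483

6818, 7151, 7484, 7817, 8150, 8483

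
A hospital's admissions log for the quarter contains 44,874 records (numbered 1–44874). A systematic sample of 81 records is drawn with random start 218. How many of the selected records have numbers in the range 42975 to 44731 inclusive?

k = 44874/81 = 554
First selection ≥ 42975: 218 + ⌈(42975−218)/554⌉·554 = 218 + 78×554 = 43430
Last selection ≤ 44731: 218 + ⌊(44731−218)/554⌋·554 = 218 + 80×554 = 44538
Count = 80 − 78 + 1 = 3

3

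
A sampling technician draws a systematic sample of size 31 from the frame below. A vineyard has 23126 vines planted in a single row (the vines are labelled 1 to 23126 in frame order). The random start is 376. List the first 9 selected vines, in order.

k = N/n = 23126/31 = 746
vine 1: 376
vine 2: 376 + 746 = 1122
vine 3: 1122 + 746 = 1868
vine 4: 1868 + 746 = 2614
vine 5: 2614 + 746 = 3360
vine 6: 3360 + 746 = 4106
vine 7: 4106 + 746 = 4852
vine 8: 4852 + 746 = 5598
vine 9: 5598 + 746 = 6344

376, 1122, 1868, 2614, 3360, 4106, 4852, 5598, 6344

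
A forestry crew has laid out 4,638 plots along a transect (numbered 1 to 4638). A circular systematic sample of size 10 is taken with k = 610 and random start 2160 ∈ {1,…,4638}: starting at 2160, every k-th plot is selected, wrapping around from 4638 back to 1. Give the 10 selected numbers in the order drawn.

2160, 2770, 3380, 3990, 4600, 572, 1182, 1792, 2402, 3012

Selection 1: 2160
Selection 2: 2160 + 610 = 2770
Selection 3: 2770 + 610 = 3380
Selection 4: 3380 + 610 = 3990
Selection 5: 3990 + 610 = 4600
Selection 6: 4600 + 610 = 5210 → 5210 − 4638 = 572
Selection 7: 572 + 610 = 1182
Selection 8: 1182 + 610 = 1792
Selection 9: 1792 + 610 = 2402
Selection 10: 2402 + 610 = 3012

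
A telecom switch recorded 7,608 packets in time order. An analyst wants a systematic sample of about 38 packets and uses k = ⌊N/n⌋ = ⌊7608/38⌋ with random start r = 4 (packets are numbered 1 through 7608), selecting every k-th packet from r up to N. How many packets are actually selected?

k = ⌊7608/38⌋ = 200
Achieved size = ⌊(7608 − 4)/200⌋ + 1 = ⌊7604/200⌋ + 1 = 38 + 1 = 39
(last selection: 4 + 38×200 = 7604 ≤ 7608; next would be 7804 > 7608)

39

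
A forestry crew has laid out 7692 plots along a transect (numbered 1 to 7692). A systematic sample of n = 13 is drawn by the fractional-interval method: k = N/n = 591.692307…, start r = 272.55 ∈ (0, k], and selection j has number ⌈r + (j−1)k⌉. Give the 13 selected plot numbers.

j=1: r + 0k = 272.55 → ⌈·⌉ = 273
j=2: r + 1k = 864.242307… → ⌈·⌉ = 865
j=3: r + 2k = 1455.934615… → ⌈·⌉ = 1456
j=4: r + 3k = 2047.626923… → ⌈·⌉ = 2048
j=5: r + 4k = 2639.319230… → ⌈·⌉ = 2640
j=6: r + 5k = 3231.011538… → ⌈·⌉ = 3232
j=7: r + 6k = 3822.703846… → ⌈·⌉ = 3823
j=8: r + 7k = 4414.396153… → ⌈·⌉ = 4415
j=9: r + 8k = 5006.088461… → ⌈·⌉ = 5007
j=10: r + 9k = 5597.780769… → ⌈·⌉ = 5598
j=11: r + 10k = 6189.473076… → ⌈·⌉ = 6190
j=12: r + 11k = 6781.165384… → ⌈·⌉ = 6782
j=13: r + 12k = 7372.857692… → ⌈·⌉ = 7373

273, 865, 1456, 2048, 2640, 3232, 3823, 4415, 5007, 5598, 6190, 6782, 7373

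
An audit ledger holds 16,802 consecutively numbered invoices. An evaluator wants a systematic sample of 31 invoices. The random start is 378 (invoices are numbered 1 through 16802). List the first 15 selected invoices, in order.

378, 920, 1462, 2004, 2546, 3088, 3630, 4172, 4714, 5256, 5798, 6340, 6882, 7424, 7966

k = N/n = 16802/31 = 542
invoice 1: 378
invoice 2: 378 + 542 = 920
invoice 3: 920 + 542 = 1462
invoice 4: 1462 + 542 = 2004
invoice 5: 2004 + 542 = 2546
invoice 6: 2546 + 542 = 3088
invoice 7: 3088 + 542 = 3630
invoice 8: 3630 + 542 = 4172
invoice 9: 4172 + 542 = 4714
invoice 10: 4714 + 542 = 5256
invoice 11: 5256 + 542 = 5798
invoice 12: 5798 + 542 = 6340
invoice 13: 6340 + 542 = 6882
invoice 14: 6882 + 542 = 7424
invoice 15: 7424 + 542 = 7966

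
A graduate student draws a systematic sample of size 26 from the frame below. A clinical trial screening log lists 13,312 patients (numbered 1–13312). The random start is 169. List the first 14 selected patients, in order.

k = N/n = 13312/26 = 512
patient 1: 169
patient 2: 169 + 512 = 681
patient 3: 681 + 512 = 1193
patient 4: 1193 + 512 = 1705
patient 5: 1705 + 512 = 2217
patient 6: 2217 + 512 = 2729
patient 7: 2729 + 512 = 3241
patient 8: 3241 + 512 = 3753
patient 9: 3753 + 512 = 4265
patient 10: 4265 + 512 = 4777
patient 11: 4777 + 512 = 5289
patient 12: 5289 + 512 = 5801
patient 13: 5801 + 512 = 6313
patient 14: 6313 + 512 = 6825

169, 681, 1193, 1705, 2217, 2729, 3241, 3753, 4265, 4777, 5289, 5801, 6313, 6825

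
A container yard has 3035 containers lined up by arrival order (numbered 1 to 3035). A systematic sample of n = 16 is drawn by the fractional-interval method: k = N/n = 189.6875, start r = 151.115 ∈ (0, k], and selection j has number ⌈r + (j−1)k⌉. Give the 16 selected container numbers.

j=1: r + 0k = 151.115 → ⌈·⌉ = 152
j=2: r + 1k = 340.8025 → ⌈·⌉ = 341
j=3: r + 2k = 530.49 → ⌈·⌉ = 531
j=4: r + 3k = 720.1775 → ⌈·⌉ = 721
j=5: r + 4k = 909.865 → ⌈·⌉ = 910
j=6: r + 5k = 1099.5525 → ⌈·⌉ = 1100
j=7: r + 6k = 1289.24 → ⌈·⌉ = 1290
j=8: r + 7k = 1478.9275 → ⌈·⌉ = 1479
j=9: r + 8k = 1668.615 → ⌈·⌉ = 1669
j=10: r + 9k = 1858.3025 → ⌈·⌉ = 1859
j=11: r + 10k = 2047.99 → ⌈·⌉ = 2048
j=12: r + 11k = 2237.6775 → ⌈·⌉ = 2238
j=13: r + 12k = 2427.365 → ⌈·⌉ = 2428
j=14: r + 13k = 2617.0525 → ⌈·⌉ = 2618
j=15: r + 14k = 2806.74 → ⌈·⌉ = 2807
j=16: r + 15k = 2996.4275 → ⌈·⌉ = 2997

152, 341, 531, 721, 910, 1100, 1290, 1479, 1669, 1859, 2048, 2238, 2428, 2618, 2807, 2997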